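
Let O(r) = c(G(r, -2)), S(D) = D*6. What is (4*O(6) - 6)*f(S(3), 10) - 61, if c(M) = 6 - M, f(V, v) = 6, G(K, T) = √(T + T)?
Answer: 47 - 48*I ≈ 47.0 - 48.0*I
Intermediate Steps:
S(D) = 6*D
G(K, T) = √2*√T (G(K, T) = √(2*T) = √2*√T)
O(r) = 6 - 2*I (O(r) = 6 - √2*√(-2) = 6 - √2*I*√2 = 6 - 2*I)
(4*O(6) - 6)*f(S(3), 10) - 61 = (4*(6 - 2*I) - 6)*6 - 61 = ((24 - 8*I) - 6)*6 - 61 = (18 - 8*I)*6 - 61 = (108 - 48*I) - 61 = 47 - 48*I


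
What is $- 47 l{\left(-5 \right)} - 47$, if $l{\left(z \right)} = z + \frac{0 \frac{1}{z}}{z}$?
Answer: $188$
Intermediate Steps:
$l{\left(z \right)} = z$ ($l{\left(z \right)} = z + \frac{0}{z} = z + 0 = z$)
$- 47 l{\left(-5 \right)} - 47 = \left(-47\right) \left(-5\right) - 47 = 235 - 47 = 188$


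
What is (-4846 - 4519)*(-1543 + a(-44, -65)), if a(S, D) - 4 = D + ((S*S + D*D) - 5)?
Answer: -42629480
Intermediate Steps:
a(S, D) = -1 + D + D**2 + S**2 (a(S, D) = 4 + (D + ((S*S + D*D) - 5)) = 4 + (D + ((S**2 + D**2) - 5)) = 4 + (D + ((D**2 + S**2) - 5)) = 4 + (D + (-5 + D**2 + S**2)) = 4 + (-5 + D + D**2 + S**2) = -1 + D + D**2 + S**2)
(-4846 - 4519)*(-1543 + a(-44, -65)) = (-4846 - 4519)*(-1543 + (-1 - 65 + (-65)**2 + (-44)**2)) = -9365*(-1543 + (-1 - 65 + 4225 + 1936)) = -9365*(-1543 + 6095) = -9365*4552 = -42629480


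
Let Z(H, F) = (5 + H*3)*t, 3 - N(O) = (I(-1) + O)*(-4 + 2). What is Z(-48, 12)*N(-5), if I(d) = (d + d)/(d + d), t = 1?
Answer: 695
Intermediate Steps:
I(d) = 1 (I(d) = (2*d)/((2*d)) = (2*d)*(1/(2*d)) = 1)
N(O) = 5 + 2*O (N(O) = 3 - (1 + O)*(-4 + 2) = 3 - (1 + O)*(-2) = 3 - (-2 - 2*O) = 3 + (2 + 2*O) = 5 + 2*O)
Z(H, F) = 5 + 3*H (Z(H, F) = (5 + H*3)*1 = (5 + 3*H)*1 = 5 + 3*H)
Z(-48, 12)*N(-5) = (5 + 3*(-48))*(5 + 2*(-5)) = (5 - 144)*(5 - 10) = -139*(-5) = 695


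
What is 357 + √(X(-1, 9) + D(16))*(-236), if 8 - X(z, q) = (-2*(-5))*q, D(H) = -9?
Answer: 357 - 236*I*√91 ≈ 357.0 - 2251.3*I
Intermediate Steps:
X(z, q) = 8 - 10*q (X(z, q) = 8 - (-2*(-5))*q = 8 - 10*q)
357 + √(X(-1, 9) + D(16))*(-236) = 357 + √((8 - 10*9) - 9)*(-236) = 357 + √((8 - 90) - 9)*(-236) = 357 + √(-82 - 9)*(-236) = 357 + √(-91)*(-236) = 357 + (I*√91)*(-236) = 357 - 236*I*√91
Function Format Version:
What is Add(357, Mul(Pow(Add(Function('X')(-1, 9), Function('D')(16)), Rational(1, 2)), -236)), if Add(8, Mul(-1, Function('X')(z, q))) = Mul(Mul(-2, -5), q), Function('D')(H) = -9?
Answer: Add(357, Mul(-236, I, Pow(91, Rational(1, 2)))) ≈ Add(357.00, Mul(-2251.3, I))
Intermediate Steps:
Function('X')(z, q) = Add(8, Mul(-10, q)) (Function('X')(z, q) = Add(8, Mul(-1, Mul(Mul(-2, -5), q))) = Add(8, Mul(-1, Mul(10, q))) = Add(8, Mul(-10, q)))
Add(357, Mul(Pow(Add(Function('X')(-1, 9), Function('D')(16)), Rational(1, 2)), -236)) = Add(357, Mul(Pow(Add(Add(8, Mul(-10, 9)), -9), Rational(1, 2)), -236)) = Add(357, Mul(Pow(Add(Add(8, -90), -9), Rational(1, 2)), -236)) = Add(357, Mul(Pow(Add(-82, -9), Rational(1, 2)), -236)) = Add(357, Mul(Pow(-91, Rational(1, 2)), -236)) = Add(357, Mul(Mul(I, Pow(91, Rational(1, 2))), -236)) = Add(357, Mul(-236, I, Pow(91, Rational(1, 2))))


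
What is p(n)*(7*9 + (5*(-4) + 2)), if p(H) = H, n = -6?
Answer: -270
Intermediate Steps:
p(n)*(7*9 + (5*(-4) + 2)) = -6*(7*9 + (5*(-4) + 2)) = -6*(63 + (-20 + 2)) = -6*(63 - 18) = -6*45 = -270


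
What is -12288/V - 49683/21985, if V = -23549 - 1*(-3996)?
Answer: -701300019/429872705 ≈ -1.6314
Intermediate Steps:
V = -19553 (V = -23549 + 3996 = -19553)
-12288/V - 49683/21985 = -12288/(-19553) - 49683/21985 = -12288*(-1/19553) - 49683*1/21985 = 12288/19553 - 49683/21985 = -701300019/429872705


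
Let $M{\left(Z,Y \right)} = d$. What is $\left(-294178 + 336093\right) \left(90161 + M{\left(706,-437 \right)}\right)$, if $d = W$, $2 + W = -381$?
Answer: $3763044870$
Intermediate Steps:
$W = -383$ ($W = -2 - 381 = -383$)
$d = -383$
$M{\left(Z,Y \right)} = -383$
$\left(-294178 + 336093\right) \left(90161 + M{\left(706,-437 \right)}\right) = \left(-294178 + 336093\right) \left(90161 - 383\right) = 41915 \cdot 89778 = 3763044870$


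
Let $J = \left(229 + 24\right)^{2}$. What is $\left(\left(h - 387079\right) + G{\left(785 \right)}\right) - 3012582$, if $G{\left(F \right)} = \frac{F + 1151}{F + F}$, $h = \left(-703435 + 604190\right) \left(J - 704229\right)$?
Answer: $\frac{49875158878583}{785} \approx 6.3535 \cdot 10^{10}$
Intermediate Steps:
$J = 64009$ ($J = 253^{2} = 64009$)
$h = 63538633900$ ($h = \left(-703435 + 604190\right) \left(64009 - 704229\right) = \left(-99245\right) \left(-640220\right) = 63538633900$)
$G{\left(F \right)} = \frac{1151 + F}{2 F}$
$\left(\left(h - 387079\right) + G{\left(785 \right)}\right) - 3012582 = \left(\left(63538633900 - 387079\right) + \frac{1151 + 785}{2 \cdot 785}\right) - 3012582 = \left(63538246821 + \frac{1}{2} \cdot \frac{1}{785} \cdot 1936\right) - 3012582 = \left(63538246821 + \frac{968}{785}\right) - 3012582 = \frac{49877523755453}{785} - 3012582 = \frac{49875158878583}{785}$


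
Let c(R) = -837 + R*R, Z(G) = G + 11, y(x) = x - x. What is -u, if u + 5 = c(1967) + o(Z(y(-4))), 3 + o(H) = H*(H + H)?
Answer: -3868486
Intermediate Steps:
y(x) = 0
Z(G) = 11 + G
o(H) = -3 + 2*H² (o(H) = -3 + H*(H + H) = -3 + H*(2*H) = -3 + 2*H²)
c(R) = -837 + R²
u = 3868486 (u = -5 + ((-837 + 1967²) + (-3 + 2*(11 + 0)²)) = -5 + ((-837 + 3869089) + (-3 + 2*11²)) = -5 + (3868252 + (-3 + 2*121)) = -5 + (3868252 + (-3 + 242)) = -5 + (3868252 + 239) = -5 + 3868491 = 3868486)
-u = -1*3868486 = -3868486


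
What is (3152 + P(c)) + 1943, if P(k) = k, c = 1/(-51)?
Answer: 259844/51 ≈ 5095.0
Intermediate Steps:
c = -1/51 ≈ -0.019608
(3152 + P(c)) + 1943 = (3152 - 1/51) + 1943 = 160751/51 + 1943 = 259844/51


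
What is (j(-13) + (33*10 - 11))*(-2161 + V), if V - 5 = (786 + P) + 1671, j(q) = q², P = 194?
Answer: 241560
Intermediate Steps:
V = 2656 (V = 5 + ((786 + 194) + 1671) = 5 + (980 + 1671) = 5 + 2651 = 2656)
(j(-13) + (33*10 - 11))*(-2161 + V) = ((-13)² + (33*10 - 11))*(-2161 + 2656) = (169 + (330 - 11))*495 = (169 + 319)*495 = 488*495 = 241560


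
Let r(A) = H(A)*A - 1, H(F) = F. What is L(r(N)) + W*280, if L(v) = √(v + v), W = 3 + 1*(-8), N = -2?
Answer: -1400 + √6 ≈ -1397.6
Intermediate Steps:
W = -5 (W = 3 - 8 = -5)
r(A) = -1 + A² (r(A) = A*A - 1 = A² - 1 = -1 + A²)
L(v) = √2*√v (L(v) = √(2*v) = √2*√v)
L(r(N)) + W*280 = √2*√(-1 + (-2)²) - 5*280 = √2*√(-1 + 4) - 1400 = √2*√3 - 1400 = √6 - 1400 = -1400 + √6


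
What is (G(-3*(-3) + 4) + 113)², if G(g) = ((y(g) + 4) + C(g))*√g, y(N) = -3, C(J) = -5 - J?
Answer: 16526 - 3842*√13 ≈ 2673.5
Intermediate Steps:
G(g) = √g*(-4 - g) (G(g) = ((-3 + 4) + (-5 - g))*√g = (1 + (-5 - g))*√g = (-4 - g)*√g = √g*(-4 - g))
(G(-3*(-3) + 4) + 113)² = (√(-3*(-3) + 4)*(-4 - (-3*(-3) + 4)) + 113)² = (√(9 + 4)*(-4 - (9 + 4)) + 113)² = (√13*(-4 - 1*13) + 113)² = (√13*(-4 - 13) + 113)² = (√13*(-17) + 113)² = (-17*√13 + 113)² = (113 - 17*√13)²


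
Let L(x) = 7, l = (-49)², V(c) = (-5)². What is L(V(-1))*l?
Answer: 16807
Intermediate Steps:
V(c) = 25
l = 2401
L(V(-1))*l = 7*2401 = 16807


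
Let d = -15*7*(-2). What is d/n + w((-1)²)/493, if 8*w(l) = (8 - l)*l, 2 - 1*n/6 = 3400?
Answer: -57127/6700856 ≈ -0.0085253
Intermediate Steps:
n = -20388 (n = 12 - 6*3400 = 12 - 20400 = -20388)
d = 210 (d = -105*(-2) = 210)
w(l) = l*(8 - l)/8 (w(l) = ((8 - l)*l)/8 = (l*(8 - l))/8 = l*(8 - l)/8)
d/n + w((-1)²)/493 = 210/(-20388) + ((⅛)*(-1)²*(8 - 1*(-1)²))/493 = 210*(-1/20388) + ((⅛)*1*(8 - 1*1))*(1/493) = -35/3398 + ((⅛)*1*(8 - 1))*(1/493) = -35/3398 + ((⅛)*1*7)*(1/493) = -35/3398 + (7/8)*(1/493) = -35/3398 + 7/3944 = -57127/6700856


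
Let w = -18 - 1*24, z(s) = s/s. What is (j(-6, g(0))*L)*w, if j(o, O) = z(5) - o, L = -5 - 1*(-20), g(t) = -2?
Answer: -4410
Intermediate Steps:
z(s) = 1
L = 15 (L = -5 + 20 = 15)
j(o, O) = 1 - o
w = -42 (w = -18 - 24 = -42)
(j(-6, g(0))*L)*w = ((1 - 1*(-6))*15)*(-42) = ((1 + 6)*15)*(-42) = (7*15)*(-42) = 105*(-42) = -4410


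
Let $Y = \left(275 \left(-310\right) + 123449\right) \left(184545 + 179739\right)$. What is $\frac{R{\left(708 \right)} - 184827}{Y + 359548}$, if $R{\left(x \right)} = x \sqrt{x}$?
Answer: $- \frac{184827}{13915644064} + \frac{177 \sqrt{177}}{1739455508} \approx -1.1928 \cdot 10^{-5}$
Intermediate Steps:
$R{\left(x \right)} = x^{\frac{3}{2}}$
$Y = 13915284516$ ($Y = \left(-85250 + 123449\right) 364284 = 38199 \cdot 364284 = 13915284516$)
$\frac{R{\left(708 \right)} - 184827}{Y + 359548} = \frac{708^{\frac{3}{2}} - 184827}{13915284516 + 359548} = \frac{1416 \sqrt{177} - 184827}{13915644064} = \left(-184827 + 1416 \sqrt{177}\right) \frac{1}{13915644064} = - \frac{184827}{13915644064} + \frac{177 \sqrt{177}}{1739455508}$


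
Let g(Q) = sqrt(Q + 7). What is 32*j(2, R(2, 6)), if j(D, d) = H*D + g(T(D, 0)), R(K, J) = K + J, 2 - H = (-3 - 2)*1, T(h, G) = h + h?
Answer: 448 + 32*sqrt(11) ≈ 554.13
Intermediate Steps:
T(h, G) = 2*h
g(Q) = sqrt(7 + Q)
H = 7 (H = 2 - (-3 - 2) = 2 - (-5) = 2 - 1*(-5) = 2 + 5 = 7)
R(K, J) = J + K
j(D, d) = sqrt(7 + 2*D) + 7*D (j(D, d) = 7*D + sqrt(7 + 2*D) = sqrt(7 + 2*D) + 7*D)
32*j(2, R(2, 6)) = 32*(sqrt(7 + 2*2) + 7*2) = 32*(sqrt(7 + 4) + 14) = 32*(sqrt(11) + 14) = 32*(14 + sqrt(11)) = 448 + 32*sqrt(11)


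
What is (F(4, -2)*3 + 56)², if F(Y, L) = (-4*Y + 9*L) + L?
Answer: 2704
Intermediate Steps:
F(Y, L) = -4*Y + 10*L
(F(4, -2)*3 + 56)² = ((-4*4 + 10*(-2))*3 + 56)² = ((-16 - 20)*3 + 56)² = (-36*3 + 56)² = (-108 + 56)² = (-52)² = 2704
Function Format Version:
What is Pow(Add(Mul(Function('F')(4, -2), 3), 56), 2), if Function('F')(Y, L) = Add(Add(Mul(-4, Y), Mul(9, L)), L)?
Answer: 2704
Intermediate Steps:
Function('F')(Y, L) = Add(Mul(-4, Y), Mul(10, L))
Pow(Add(Mul(Function('F')(4, -2), 3), 56), 2) = Pow(Add(Mul(Add(Mul(-4, 4), Mul(10, -2)), 3), 56), 2) = Pow(Add(Mul(Add(-16, -20), 3), 56), 2) = Pow(Add(Mul(-36, 3), 56), 2) = Pow(Add(-108, 56), 2) = Pow(-52, 2) = 2704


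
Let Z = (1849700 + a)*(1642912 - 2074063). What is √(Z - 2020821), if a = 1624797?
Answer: 6*I*√41612079913 ≈ 1.2239e+6*I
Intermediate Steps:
Z = -1498032856047 (Z = (1849700 + 1624797)*(1642912 - 2074063) = 3474497*(-431151) = -1498032856047)
√(Z - 2020821) = √(-1498032856047 - 2020821) = √(-1498034876868) = 6*I*√41612079913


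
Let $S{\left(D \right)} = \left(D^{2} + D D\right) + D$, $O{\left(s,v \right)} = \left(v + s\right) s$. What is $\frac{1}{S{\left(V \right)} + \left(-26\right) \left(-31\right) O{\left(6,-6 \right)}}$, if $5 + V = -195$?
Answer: $\frac{1}{79800} \approx 1.2531 \cdot 10^{-5}$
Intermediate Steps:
$O{\left(s,v \right)} = s \left(s + v\right)$ ($O{\left(s,v \right)} = \left(s + v\right) s = s \left(s + v\right)$)
$V = -200$ ($V = -5 - 195 = -200$)
$S{\left(D \right)} = D + 2 D^{2}$ ($S{\left(D \right)} = \left(D^{2} + D^{2}\right) + D = 2 D^{2} + D = D + 2 D^{2}$)
$\frac{1}{S{\left(V \right)} + \left(-26\right) \left(-31\right) O{\left(6,-6 \right)}} = \frac{1}{- 200 \left(1 + 2 \left(-200\right)\right) + \left(-26\right) \left(-31\right) 6 \left(6 - 6\right)} = \frac{1}{- 200 \left(1 - 400\right) + 806 \cdot 6 \cdot 0} = \frac{1}{\left(-200\right) \left(-399\right) + 806 \cdot 0} = \frac{1}{79800 + 0} = \frac{1}{79800}$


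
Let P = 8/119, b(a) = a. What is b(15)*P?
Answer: 120/119 ≈ 1.0084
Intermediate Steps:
P = 8/119 (P = 8*(1/119) = 8/119 ≈ 0.067227)
b(15)*P = 15*(8/119) = 120/119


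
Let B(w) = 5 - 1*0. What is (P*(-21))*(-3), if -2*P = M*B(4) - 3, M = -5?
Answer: 882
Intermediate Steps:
B(w) = 5 (B(w) = 5 + 0 = 5)
P = 14 (P = -(-5*5 - 3)/2 = -(-25 - 3)/2 = -1/2*(-28) = 14)
(P*(-21))*(-3) = (14*(-21))*(-3) = -294*(-3) = 882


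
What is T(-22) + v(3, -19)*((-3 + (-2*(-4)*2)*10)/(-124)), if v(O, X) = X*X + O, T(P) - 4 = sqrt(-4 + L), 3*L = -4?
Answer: -14163/31 + 4*I*sqrt(3)/3 ≈ -456.87 + 2.3094*I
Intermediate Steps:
L = -4/3 (L = (1/3)*(-4) = -4/3 ≈ -1.3333)
T(P) = 4 + 4*I*sqrt(3)/3 (T(P) = 4 + sqrt(-4 - 4/3) = 4 + sqrt(-16/3) = 4 + 4*I*sqrt(3)/3)
v(O, X) = O + X**2 (v(O, X) = X**2 + O = O + X**2)
T(-22) + v(3, -19)*((-3 + (-2*(-4)*2)*10)/(-124)) = (4 + 4*I*sqrt(3)/3) + (3 + (-19)**2)*((-3 + (-2*(-4)*2)*10)/(-124)) = (4 + 4*I*sqrt(3)/3) + (3 + 361)*((-3 + (8*2)*10)*(-1/124)) = (4 + 4*I*sqrt(3)/3) + 364*((-3 + 16*10)*(-1/124)) = (4 + 4*I*sqrt(3)/3) + 364*((-3 + 160)*(-1/124)) = (4 + 4*I*sqrt(3)/3) + 364*(157*(-1/124)) = (4 + 4*I*sqrt(3)/3) + 364*(-157/124) = (4 + 4*I*sqrt(3)/3) - 14287/31 = -14163/31 + 4*I*sqrt(3)/3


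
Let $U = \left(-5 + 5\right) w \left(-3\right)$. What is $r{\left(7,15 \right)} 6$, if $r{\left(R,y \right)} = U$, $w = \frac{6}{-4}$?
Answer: $0$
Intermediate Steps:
$w = - \frac{3}{2}$ ($w = 6 \left(- \frac{1}{4}\right) = - \frac{3}{2} \approx -1.5$)
$U = 0$ ($U = \left(-5 + 5\right) \left(- \frac{3}{2}\right) \left(-3\right) = 0 \left(- \frac{3}{2}\right) \left(-3\right) = 0 \left(-3\right) = 0$)
$r{\left(R,y \right)} = 0$
$r{\left(7,15 \right)} 6 = 0 \cdot 6 = 0$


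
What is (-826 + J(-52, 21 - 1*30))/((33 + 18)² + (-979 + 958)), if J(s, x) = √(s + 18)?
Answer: -413/1290 + I*√34/2580 ≈ -0.32016 + 0.0022601*I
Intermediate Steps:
J(s, x) = √(18 + s)
(-826 + J(-52, 21 - 1*30))/((33 + 18)² + (-979 + 958)) = (-826 + √(18 - 52))/((33 + 18)² + (-979 + 958)) = (-826 + √(-34))/(51² - 21) = (-826 + I*√34)/(2601 - 21) = (-826 + I*√34)/2580 = (-826 + I*√34)*(1/2580) = -413/1290 + I*√34/2580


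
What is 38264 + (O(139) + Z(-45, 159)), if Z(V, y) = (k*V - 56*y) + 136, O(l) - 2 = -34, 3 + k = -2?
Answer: 29689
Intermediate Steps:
k = -5 (k = -3 - 2 = -5)
O(l) = -32 (O(l) = 2 - 34 = -32)
Z(V, y) = 136 - 56*y - 5*V (Z(V, y) = (-5*V - 56*y) + 136 = (-56*y - 5*V) + 136 = 136 - 56*y - 5*V)
38264 + (O(139) + Z(-45, 159)) = 38264 + (-32 + (136 - 56*159 - 5*(-45))) = 38264 + (-32 + (136 - 8904 + 225)) = 38264 + (-32 - 8543) = 38264 - 8575 = 29689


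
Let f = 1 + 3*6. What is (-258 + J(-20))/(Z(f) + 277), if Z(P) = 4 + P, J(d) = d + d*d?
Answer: 61/150 ≈ 0.40667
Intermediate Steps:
J(d) = d + d**2
f = 19 (f = 1 + 18 = 19)
(-258 + J(-20))/(Z(f) + 277) = (-258 - 20*(1 - 20))/((4 + 19) + 277) = (-258 - 20*(-19))/(23 + 277) = (-258 + 380)/300 = 122*(1/300) = 61/150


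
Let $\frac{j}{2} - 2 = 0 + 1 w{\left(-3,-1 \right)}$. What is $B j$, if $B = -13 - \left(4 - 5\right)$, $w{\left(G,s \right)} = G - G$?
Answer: $-48$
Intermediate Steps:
$w{\left(G,s \right)} = 0$
$B = -12$ ($B = -13 - \left(4 - 5\right) = -13 - -1 = -13 + 1 = -12$)
$j = 4$ ($j = 4 + 2 \left(0 + 1 \cdot 0\right) = 4 + 2 \left(0 + 0\right) = 4 + 2 \cdot 0 = 4 + 0 = 4$)
$B j = \left(-12\right) 4 = -48$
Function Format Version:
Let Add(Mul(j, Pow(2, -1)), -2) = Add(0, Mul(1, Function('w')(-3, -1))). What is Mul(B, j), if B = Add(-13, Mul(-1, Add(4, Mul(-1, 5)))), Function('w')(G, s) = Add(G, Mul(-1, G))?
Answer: -48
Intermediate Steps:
Function('w')(G, s) = 0
B = -12 (B = Add(-13, Mul(-1, Add(4, -5))) = Add(-13, Mul(-1, -1)) = Add(-13, 1) = -12)
j = 4 (j = Add(4, Mul(2, Add(0, Mul(1, 0)))) = Add(4, Mul(2, Add(0, 0))) = Add(4, Mul(2, 0)) = Add(4, 0) = 4)
Mul(B, j) = Mul(-12, 4) = -48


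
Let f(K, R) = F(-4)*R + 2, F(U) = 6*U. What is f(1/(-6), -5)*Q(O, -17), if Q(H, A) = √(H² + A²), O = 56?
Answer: 610*√137 ≈ 7139.9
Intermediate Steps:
f(K, R) = 2 - 24*R (f(K, R) = (6*(-4))*R + 2 = -24*R + 2 = 2 - 24*R)
Q(H, A) = √(A² + H²)
f(1/(-6), -5)*Q(O, -17) = (2 - 24*(-5))*√((-17)² + 56²) = (2 + 120)*√(289 + 3136) = 122*√3425 = 122*(5*√137) = 610*√137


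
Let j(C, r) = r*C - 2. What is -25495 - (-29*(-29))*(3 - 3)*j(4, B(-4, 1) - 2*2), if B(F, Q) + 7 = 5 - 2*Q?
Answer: -25495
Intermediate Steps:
B(F, Q) = -2 - 2*Q (B(F, Q) = -7 + (5 - 2*Q) = -2 - 2*Q)
j(C, r) = -2 + C*r (j(C, r) = C*r - 2 = -2 + C*r)
-25495 - (-29*(-29))*(3 - 3)*j(4, B(-4, 1) - 2*2) = -25495 - (-29*(-29))*(3 - 3)*(-2 + 4*((-2 - 2*1) - 2*2)) = -25495 - 841*0*(-2 + 4*((-2 - 2) - 4)) = -25495 - 841*0*(-2 + 4*(-4 - 4)) = -25495 - 841*0*(-2 + 4*(-8)) = -25495 - 841*0*(-2 - 32) = -25495 - 841*0*(-34) = -25495 - 841*0 = -25495 - 1*0 = -25495 + 0 = -25495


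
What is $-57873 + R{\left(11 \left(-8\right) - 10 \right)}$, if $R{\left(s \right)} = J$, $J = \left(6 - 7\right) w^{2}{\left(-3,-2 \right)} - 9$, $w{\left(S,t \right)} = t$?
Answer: $-57886$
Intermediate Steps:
$J = -13$ ($J = \left(6 - 7\right) \left(-2\right)^{2} - 9 = \left(6 - 7\right) 4 - 9 = \left(-1\right) 4 - 9 = -4 - 9 = -13$)
$R{\left(s \right)} = -13$
$-57873 + R{\left(11 \left(-8\right) - 10 \right)} = -57873 - 13 = -57886$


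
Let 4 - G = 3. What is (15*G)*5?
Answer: 75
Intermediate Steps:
G = 1 (G = 4 - 1*3 = 4 - 3 = 1)
(15*G)*5 = (15*1)*5 = 15*5 = 75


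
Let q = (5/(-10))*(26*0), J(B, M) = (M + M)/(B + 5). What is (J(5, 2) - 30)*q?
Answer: 0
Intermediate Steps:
J(B, M) = 2*M/(5 + B) (J(B, M) = (2*M)/(5 + B) = 2*M/(5 + B))
q = 0 (q = (5*(-⅒))*0 = -½*0 = 0)
(J(5, 2) - 30)*q = (2*2/(5 + 5) - 30)*0 = (2*2/10 - 30)*0 = (2*2*(⅒) - 30)*0 = (⅖ - 30)*0 = -148/5*0 = 0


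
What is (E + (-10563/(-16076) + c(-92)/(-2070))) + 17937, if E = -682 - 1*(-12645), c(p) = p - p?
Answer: 480682963/16076 ≈ 29901.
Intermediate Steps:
c(p) = 0
E = 11963 (E = -682 + 12645 = 11963)
(E + (-10563/(-16076) + c(-92)/(-2070))) + 17937 = (11963 + (-10563/(-16076) + 0/(-2070))) + 17937 = (11963 + (-10563*(-1/16076) + 0*(-1/2070))) + 17937 = (11963 + (10563/16076 + 0)) + 17937 = (11963 + 10563/16076) + 17937 = 192327751/16076 + 17937 = 480682963/16076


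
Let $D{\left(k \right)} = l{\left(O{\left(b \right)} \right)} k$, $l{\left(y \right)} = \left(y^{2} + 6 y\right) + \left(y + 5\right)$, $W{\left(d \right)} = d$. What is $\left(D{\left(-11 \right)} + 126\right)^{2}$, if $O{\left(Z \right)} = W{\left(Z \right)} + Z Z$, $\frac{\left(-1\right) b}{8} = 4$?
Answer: $118832171634289$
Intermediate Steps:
$b = -32$ ($b = \left(-8\right) 4 = -32$)
$O{\left(Z \right)} = Z + Z^{2}$ ($O{\left(Z \right)} = Z + Z Z = Z + Z^{2}$)
$l{\left(y \right)} = 5 + y^{2} + 7 y$ ($l{\left(y \right)} = \left(y^{2} + 6 y\right) + \left(5 + y\right) = 5 + y^{2} + 7 y$)
$D{\left(k \right)} = 991013 k$ ($D{\left(k \right)} = \left(5 + \left(- 32 \left(1 - 32\right)\right)^{2} + 7 \left(- 32 \left(1 - 32\right)\right)\right) k = \left(5 + \left(\left(-32\right) \left(-31\right)\right)^{2} + 7 \left(\left(-32\right) \left(-31\right)\right)\right) k = \left(5 + 992^{2} + 7 \cdot 992\right) k = \left(5 + 984064 + 6944\right) k = 991013 k$)
$\left(D{\left(-11 \right)} + 126\right)^{2} = \left(991013 \left(-11\right) + 126\right)^{2} = \left(-10901143 + 126\right)^{2} = \left(-10901017\right)^{2} = 118832171634289$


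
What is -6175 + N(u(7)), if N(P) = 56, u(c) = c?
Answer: -6119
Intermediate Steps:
-6175 + N(u(7)) = -6175 + 56 = -6119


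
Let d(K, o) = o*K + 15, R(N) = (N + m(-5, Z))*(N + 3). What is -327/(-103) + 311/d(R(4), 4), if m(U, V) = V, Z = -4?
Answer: 36938/1545 ≈ 23.908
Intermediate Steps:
R(N) = (-4 + N)*(3 + N) (R(N) = (N - 4)*(N + 3) = (-4 + N)*(3 + N))
d(K, o) = 15 + K*o (d(K, o) = K*o + 15 = 15 + K*o)
-327/(-103) + 311/d(R(4), 4) = -327/(-103) + 311/(15 + (-12 + 4² - 1*4)*4) = -327*(-1/103) + 311/(15 + (-12 + 16 - 4)*4) = 327/103 + 311/(15 + 0*4) = 327/103 + 311/(15 + 0) = 327/103 + 311/15 = 36938/1545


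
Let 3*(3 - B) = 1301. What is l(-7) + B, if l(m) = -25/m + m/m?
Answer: -8948/21 ≈ -426.10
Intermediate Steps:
l(m) = 1 - 25/m (l(m) = -25/m + 1 = 1 - 25/m)
B = -1292/3 (B = 3 - ⅓*1301 = 3 - 1301/3 = -1292/3 ≈ -430.67)
l(-7) + B = (-25 - 7)/(-7) - 1292/3 = -⅐*(-32) - 1292/3 = 32/7 - 1292/3 = -8948/21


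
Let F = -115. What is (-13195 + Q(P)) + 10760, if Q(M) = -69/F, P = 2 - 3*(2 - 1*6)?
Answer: -12172/5 ≈ -2434.4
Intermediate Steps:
P = 14 (P = 2 - 3*(2 - 6) = 2 - 3*(-4) = 2 + 12 = 14)
Q(M) = ⅗ (Q(M) = -69/(-115) = -69*(-1/115) = ⅗)
(-13195 + Q(P)) + 10760 = (-13195 + ⅗) + 10760 = -65972/5 + 10760 = -12172/5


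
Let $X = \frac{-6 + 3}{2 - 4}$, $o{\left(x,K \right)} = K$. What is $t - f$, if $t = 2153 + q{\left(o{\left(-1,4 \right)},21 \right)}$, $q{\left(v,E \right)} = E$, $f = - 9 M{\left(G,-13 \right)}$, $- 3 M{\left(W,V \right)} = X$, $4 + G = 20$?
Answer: $\frac{4339}{2} \approx 2169.5$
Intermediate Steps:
$G = 16$ ($G = -4 + 20 = 16$)
$X = \frac{3}{2}$ ($X = - \frac{3}{-2} = \left(-3\right) \left(- \frac{1}{2}\right) = \frac{3}{2} \approx 1.5$)
$M{\left(W,V \right)} = - \frac{1}{2}$ ($M{\left(W,V \right)} = \left(- \frac{1}{3}\right) \frac{3}{2} = - \frac{1}{2}$)
$f = \frac{9}{2}$ ($f = \left(-9\right) \left(- \frac{1}{2}\right) = \frac{9}{2} \approx 4.5$)
$t = 2174$ ($t = 2153 + 21 = 2174$)
$t - f = 2174 - \frac{9}{2} = \frac{4339}{2}$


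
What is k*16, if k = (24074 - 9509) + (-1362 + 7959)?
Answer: 338592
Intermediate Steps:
k = 21162 (k = 14565 + 6597 = 21162)
k*16 = 21162*16 = 338592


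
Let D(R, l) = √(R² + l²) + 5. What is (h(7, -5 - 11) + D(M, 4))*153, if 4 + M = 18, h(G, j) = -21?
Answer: -2448 + 306*√53 ≈ -220.29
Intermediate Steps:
M = 14 (M = -4 + 18 = 14)
D(R, l) = 5 + √(R² + l²)
(h(7, -5 - 11) + D(M, 4))*153 = (-21 + (5 + √(14² + 4²)))*153 = (-21 + (5 + √(196 + 16)))*153 = (-21 + (5 + √212))*153 = (-21 + (5 + 2*√53))*153 = (-16 + 2*√53)*153 = -2448 + 306*√53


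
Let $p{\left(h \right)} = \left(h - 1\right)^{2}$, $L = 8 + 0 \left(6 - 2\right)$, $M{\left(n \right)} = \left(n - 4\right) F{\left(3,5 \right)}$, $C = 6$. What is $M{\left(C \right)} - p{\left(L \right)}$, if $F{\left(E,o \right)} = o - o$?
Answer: $-49$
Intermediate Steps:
$F{\left(E,o \right)} = 0$
$M{\left(n \right)} = 0$ ($M{\left(n \right)} = \left(n - 4\right) 0 = \left(-4 + n\right) 0 = 0$)
$L = 8$ ($L = 8 + 0 \cdot 4 = 8 + 0 = 8$)
$p{\left(h \right)} = \left(-1 + h\right)^{2}$
$M{\left(C \right)} - p{\left(L \right)} = 0 - \left(-1 + 8\right)^{2} = 0 - 7^{2} = 0 - 49 = -49$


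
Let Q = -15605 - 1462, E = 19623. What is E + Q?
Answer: 2556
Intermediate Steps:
Q = -17067
E + Q = 19623 - 17067 = 2556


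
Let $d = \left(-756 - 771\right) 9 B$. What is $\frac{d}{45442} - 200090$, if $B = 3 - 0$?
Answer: $- \frac{9092531009}{45442} \approx -2.0009 \cdot 10^{5}$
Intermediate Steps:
$B = 3$ ($B = 3 + 0 = 3$)
$d = -41229$ ($d = \left(-756 - 771\right) 9 \cdot 3 = \left(-1527\right) 27 = -41229$)
$\frac{d}{45442} - 200090 = - \frac{41229}{45442} - 200090 = - \frac{9092531009}{45442}$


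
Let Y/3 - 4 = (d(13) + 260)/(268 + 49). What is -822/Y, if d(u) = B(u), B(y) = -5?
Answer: -86858/1523 ≈ -57.031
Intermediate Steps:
d(u) = -5
Y = 4569/317 (Y = 12 + 3*((-5 + 260)/(268 + 49)) = 12 + 3*(255/317) = 12 + 765/317 = 4569/317 ≈ 14.413)
-822/Y = -822/4569/317 = -822*317/4569 = -86858/1523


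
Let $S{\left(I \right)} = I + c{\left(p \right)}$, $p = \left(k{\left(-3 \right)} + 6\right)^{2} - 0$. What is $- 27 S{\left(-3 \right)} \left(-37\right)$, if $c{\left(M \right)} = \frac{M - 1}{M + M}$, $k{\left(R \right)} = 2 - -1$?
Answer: $- \frac{7511}{3} \approx -2503.7$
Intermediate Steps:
$k{\left(R \right)} = 3$ ($k{\left(R \right)} = 2 + 1 = 3$)
$p = 81$ ($p = \left(3 + 6\right)^{2} - 0 = 9^{2} + 0 = 81 + 0 = 81$)
$c{\left(M \right)} = \frac{-1 + M}{2 M}$
$S{\left(I \right)} = \frac{40}{81} + I$ ($S{\left(I \right)} = I + \frac{-1 + 81}{2 \cdot 81} = I + \frac{1}{2} \cdot \frac{1}{81} \cdot 80 = I + \frac{40}{81} = \frac{40}{81} + I$)
$- 27 S{\left(-3 \right)} \left(-37\right) = - 27 \left(\frac{40}{81} - 3\right) \left(-37\right) = \left(-27\right) \left(- \frac{203}{81}\right) \left(-37\right) = \frac{203}{3} \left(-37\right) = - \frac{7511}{3}$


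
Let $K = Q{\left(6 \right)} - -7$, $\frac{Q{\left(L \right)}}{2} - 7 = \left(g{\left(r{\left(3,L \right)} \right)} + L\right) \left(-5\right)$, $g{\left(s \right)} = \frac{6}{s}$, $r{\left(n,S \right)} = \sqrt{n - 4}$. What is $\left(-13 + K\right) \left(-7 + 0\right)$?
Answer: $364 - 420 i \approx 364.0 - 420.0 i$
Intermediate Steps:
$r{\left(n,S \right)} = \sqrt{-4 + n}$
$Q{\left(L \right)} = 14 - 10 L + 60 i$ ($Q{\left(L \right)} = 14 + 2 \left(\frac{6}{\sqrt{-4 + 3}} + L\right) \left(-5\right) = 14 + 2 \left(\frac{6}{\sqrt{-1}} + L\right) \left(-5\right) = 14 + 2 \left(\frac{6}{i} + L\right) \left(-5\right) = 14 + 2 \left(6 \left(- i\right) + L\right) \left(-5\right) = 14 + 2 \left(- 6 i + L\right) \left(-5\right) = 14 + 2 \left(L - 6 i\right) \left(-5\right) = 14 + 2 \left(- 5 L + 30 i\right) = 14 - \left(- 60 i + 10 L\right) = 14 - 10 L + 60 i$)
$K = -39 + 60 i$ ($K = \left(14 - 60 + 60 i\right) - -7 = \left(14 - 60 + 60 i\right) + 7 = \left(-46 + 60 i\right) + 7 = -39 + 60 i \approx -39.0 + 60.0 i$)
$\left(-13 + K\right) \left(-7 + 0\right) = \left(-13 - \left(39 - 60 i\right)\right) \left(-7 + 0\right) = \left(-52 + 60 i\right) \left(-7\right) = 364 - 420 i$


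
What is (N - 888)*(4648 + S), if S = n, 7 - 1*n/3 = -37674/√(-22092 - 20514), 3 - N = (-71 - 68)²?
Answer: -94341814 + 126873474*I*√526/263 ≈ -9.4342e+7 + 1.1064e+7*I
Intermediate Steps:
N = -19318 (N = 3 - (-71 - 68)² = 3 - 1*(-139)² = 3 - 1*19321 = 3 - 19321 = -19318)
n = 21 - 6279*I*√526/263 (n = 21 - (-113022)/(√(-22092 - 20514)) = 21 - (-113022)/(√(-42606)) = 21 - (-113022)/(9*I*√526) = 21 - (-113022)*(-I*√526/4734) = 21 - 6279*I*√526/263 ≈ 21.0 - 547.55*I)
S = 21 - 6279*I*√526/263 ≈ 21.0 - 547.55*I
(N - 888)*(4648 + S) = (-19318 - 888)*(4648 + (21 - 6279*I*√526/263)) = -20206*(4669 - 6279*I*√526/263) = -94341814 + 126873474*I*√526/263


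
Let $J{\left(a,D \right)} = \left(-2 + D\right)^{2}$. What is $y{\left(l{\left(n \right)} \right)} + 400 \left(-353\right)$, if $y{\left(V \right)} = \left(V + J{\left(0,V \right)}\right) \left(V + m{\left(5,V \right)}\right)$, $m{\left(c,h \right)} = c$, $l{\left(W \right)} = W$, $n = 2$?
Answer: $-141186$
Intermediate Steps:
$y{\left(V \right)} = \left(5 + V\right) \left(V + \left(-2 + V\right)^{2}\right)$ ($y{\left(V \right)} = \left(V + \left(-2 + V\right)^{2}\right) \left(V + 5\right) = \left(V + \left(-2 + V\right)^{2}\right) \left(5 + V\right) = \left(5 + V\right) \left(V + \left(-2 + V\right)^{2}\right)$)
$y{\left(l{\left(n \right)} \right)} + 400 \left(-353\right) = \left(20 + 2^{3} - 22 + 2 \cdot 2^{2}\right) + 400 \left(-353\right) = \left(20 + 8 - 22 + 2 \cdot 4\right) - 141200 = \left(20 + 8 - 22 + 8\right) - 141200 = 14 - 141200 = -141186$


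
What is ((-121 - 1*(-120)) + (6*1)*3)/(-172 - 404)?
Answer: -17/576 ≈ -0.029514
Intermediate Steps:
((-121 - 1*(-120)) + (6*1)*3)/(-172 - 404) = ((-121 + 120) + 6*3)/(-576) = (-1 + 18)*(-1/576) = 17*(-1/576) = -17/576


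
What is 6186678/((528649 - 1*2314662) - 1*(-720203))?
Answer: -1031113/177635 ≈ -5.8047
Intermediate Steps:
6186678/((528649 - 1*2314662) - 1*(-720203)) = 6186678/((528649 - 2314662) + 720203) = 6186678/(-1786013 + 720203) = 6186678/(-1065810) = 6186678*(-1/1065810) = -1031113/177635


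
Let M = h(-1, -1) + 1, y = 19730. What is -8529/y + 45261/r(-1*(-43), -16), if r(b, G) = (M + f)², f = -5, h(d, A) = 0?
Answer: 446431533/157840 ≈ 2828.4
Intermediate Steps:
M = 1 (M = 0 + 1 = 1)
r(b, G) = 16 (r(b, G) = (1 - 5)² = (-4)² = 16)
-8529/y + 45261/r(-1*(-43), -16) = -8529/19730 + 45261/16 = 446431533/157840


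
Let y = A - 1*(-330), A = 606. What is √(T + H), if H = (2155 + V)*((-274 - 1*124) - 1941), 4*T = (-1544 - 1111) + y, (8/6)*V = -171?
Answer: I*√4740998 ≈ 2177.4*I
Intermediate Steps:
V = -513/4 (V = (¾)*(-171) = -513/4 ≈ -128.25)
y = 936 (y = 606 - 1*(-330) = 606 + 330 = 936)
T = -1719/4 (T = ((-1544 - 1111) + 936)/4 = (-2655 + 936)/4 = (¼)*(-1719) = -1719/4 ≈ -429.75)
H = -18962273/4 (H = (2155 - 513/4)*((-274 - 1*124) - 1941) = 8107*((-274 - 124) - 1941)/4 = 8107*(-398 - 1941)/4 = (8107/4)*(-2339) = -18962273/4 ≈ -4.7406e+6)
√(T + H) = √(-1719/4 - 18962273/4) = √(-4740998) = I*√4740998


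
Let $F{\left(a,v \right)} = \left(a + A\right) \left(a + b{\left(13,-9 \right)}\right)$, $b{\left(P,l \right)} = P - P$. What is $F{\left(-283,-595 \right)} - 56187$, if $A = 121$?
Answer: $-10341$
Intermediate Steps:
$b{\left(P,l \right)} = 0$
$F{\left(a,v \right)} = a \left(121 + a\right)$ ($F{\left(a,v \right)} = \left(a + 121\right) \left(a + 0\right) = \left(121 + a\right) a = a \left(121 + a\right)$)
$F{\left(-283,-595 \right)} - 56187 = - 283 \left(121 - 283\right) - 56187 = \left(-283\right) \left(-162\right) - 56187 = 45846 - 56187 = -10341$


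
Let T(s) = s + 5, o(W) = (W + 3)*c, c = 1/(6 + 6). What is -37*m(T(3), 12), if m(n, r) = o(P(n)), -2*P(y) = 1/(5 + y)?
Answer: -2849/312 ≈ -9.1314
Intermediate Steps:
c = 1/12 ≈ 0.083333
P(y) = -1/(2*(5 + y))
o(W) = ¼ + W/12 (o(W) = (W + 3)*(1/12) = (3 + W)*(1/12) = ¼ + W/12)
T(s) = 5 + s
m(n, r) = ¼ - 1/(12*(10 + 2*n)) (m(n, r) = ¼ + (-1/(10 + 2*n))/12 = ¼ - 1/(12*(10 + 2*n)))
-37*m(T(3), 12) = -37*(29 + 6*(5 + 3))/(24*(5 + (5 + 3))) = -37*(29 + 6*8)/(24*(5 + 8)) = -37*(29 + 48)/(24*13) = -37*77/(24*13) = -37*77/312 = -2849/312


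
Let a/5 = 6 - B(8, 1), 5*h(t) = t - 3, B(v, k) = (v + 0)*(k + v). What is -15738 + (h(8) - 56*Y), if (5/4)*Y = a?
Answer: -953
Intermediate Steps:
B(v, k) = v*(k + v)
h(t) = -⅗ + t/5 (h(t) = (t - 3)/5 = (-3 + t)/5 = -⅗ + t/5)
a = -330 (a = 5*(6 - 8*(1 + 8)) = 5*(6 - 8*9) = 5*(6 - 1*72) = 5*(6 - 72) = 5*(-66) = -330)
Y = -264 (Y = (⅘)*(-330) = -264)
-15738 + (h(8) - 56*Y) = -15738 + ((-⅗ + (⅕)*8) - 56*(-264)) = -15738 + ((-⅗ + 8/5) + 14784) = -15738 + (1 + 14784) = -15738 + 14785 = -953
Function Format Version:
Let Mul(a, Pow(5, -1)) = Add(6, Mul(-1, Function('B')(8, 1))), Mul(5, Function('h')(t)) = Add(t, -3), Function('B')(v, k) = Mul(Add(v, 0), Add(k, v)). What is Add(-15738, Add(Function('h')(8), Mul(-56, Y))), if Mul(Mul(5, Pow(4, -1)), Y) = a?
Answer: -953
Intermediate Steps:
Function('B')(v, k) = Mul(v, Add(k, v))
Function('h')(t) = Add(Rational(-3, 5), Mul(Rational(1, 5), t)) (Function('h')(t) = Mul(Rational(1, 5), Add(t, -3)) = Mul(Rational(1, 5), Add(-3, t)) = Add(Rational(-3, 5), Mul(Rational(1, 5), t)))
a = -330 (a = Mul(5, Add(6, Mul(-1, Mul(8, Add(1, 8))))) = Mul(5, Add(6, Mul(-1, Mul(8, 9)))) = Mul(5, Add(6, Mul(-1, 72))) = Mul(5, Add(6, -72)) = Mul(5, -66) = -330)
Y = -264 (Y = Mul(Rational(4, 5), -330) = -264)
Add(-15738, Add(Function('h')(8), Mul(-56, Y))) = Add(-15738, Add(Add(Rational(-3, 5), Mul(Rational(1, 5), 8)), Mul(-56, -264))) = Add(-15738, Add(Add(Rational(-3, 5), Rational(8, 5)), 14784)) = Add(-15738, Add(1, 14784)) = Add(-15738, 14785) = -953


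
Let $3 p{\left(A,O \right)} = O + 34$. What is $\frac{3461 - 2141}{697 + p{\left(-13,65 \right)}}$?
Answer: $\frac{132}{73} \approx 1.8082$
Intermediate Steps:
$p{\left(A,O \right)} = \frac{34}{3} + \frac{O}{3}$ ($p{\left(A,O \right)} = \frac{O + 34}{3} = \frac{34 + O}{3} = \frac{34}{3} + \frac{O}{3}$)
$\frac{3461 - 2141}{697 + p{\left(-13,65 \right)}} = \frac{3461 - 2141}{697 + \left(\frac{34}{3} + \frac{1}{3} \cdot 65\right)} = \frac{1320}{697 + \left(\frac{34}{3} + \frac{65}{3}\right)} = \frac{1320}{697 + 33} = \frac{1320}{730} = 1320 \cdot \frac{1}{730} = \frac{132}{73}$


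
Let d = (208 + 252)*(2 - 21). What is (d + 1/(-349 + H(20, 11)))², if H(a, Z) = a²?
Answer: 198683256121/2601 ≈ 7.6387e+7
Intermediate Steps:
d = -8740 (d = 460*(-19) = -8740)
(d + 1/(-349 + H(20, 11)))² = (-8740 + 1/(-349 + 20²))² = (-8740 + 1/(-349 + 400))² = (-8740 + 1/51)² = (-445739/51)² = 198683256121/2601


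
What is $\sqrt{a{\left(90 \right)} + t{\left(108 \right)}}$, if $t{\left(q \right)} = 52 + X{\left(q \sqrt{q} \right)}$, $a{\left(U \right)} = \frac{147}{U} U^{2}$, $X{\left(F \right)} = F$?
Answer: $\sqrt{13282 + 648 \sqrt{3}} \approx 120.02$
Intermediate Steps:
$a{\left(U \right)} = 147 U$
$t{\left(q \right)} = 52 + q^{\frac{3}{2}}$ ($t{\left(q \right)} = 52 + q \sqrt{q} = 52 + q^{\frac{3}{2}}$)
$\sqrt{a{\left(90 \right)} + t{\left(108 \right)}} = \sqrt{147 \cdot 90 + \left(52 + 108^{\frac{3}{2}}\right)} = \sqrt{13230 + \left(52 + 648 \sqrt{3}\right)} = \sqrt{13282 + 648 \sqrt{3}}$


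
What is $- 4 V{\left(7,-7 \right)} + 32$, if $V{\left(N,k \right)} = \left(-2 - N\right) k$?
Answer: $-220$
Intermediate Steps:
$V{\left(N,k \right)} = k \left(-2 - N\right)$
$- 4 V{\left(7,-7 \right)} + 32 = - 4 \left(\left(-1\right) \left(-7\right) \left(2 + 7\right)\right) + 32 = - 4 \left(\left(-1\right) \left(-7\right) 9\right) + 32 = \left(-4\right) 63 + 32 = -252 + 32 = -220$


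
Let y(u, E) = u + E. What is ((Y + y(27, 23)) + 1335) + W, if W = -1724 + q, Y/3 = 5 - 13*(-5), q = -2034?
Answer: -2163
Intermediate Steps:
y(u, E) = E + u
Y = 210 (Y = 3*(5 - 13*(-5)) = 3*(5 + 65) = 3*70 = 210)
W = -3758 (W = -1724 - 2034 = -3758)
((Y + y(27, 23)) + 1335) + W = ((210 + (23 + 27)) + 1335) - 3758 = ((210 + 50) + 1335) - 3758 = (260 + 1335) - 3758 = 1595 - 3758 = -2163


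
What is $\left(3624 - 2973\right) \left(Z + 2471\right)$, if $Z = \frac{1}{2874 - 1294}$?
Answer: $\frac{2541621831}{1580} \approx 1.6086 \cdot 10^{6}$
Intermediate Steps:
$Z = \frac{1}{1580} \approx 0.00063291$
$\left(3624 - 2973\right) \left(Z + 2471\right) = \left(3624 - 2973\right) \left(\frac{1}{1580} + 2471\right) = \left(3624 - 2973\right) \frac{3904181}{1580} = 651 \cdot \frac{3904181}{1580} = \frac{2541621831}{1580}$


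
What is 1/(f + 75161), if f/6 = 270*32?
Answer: 1/127001 ≈ 7.8740e-6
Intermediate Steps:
f = 51840 (f = 6*(270*32) = 6*8640 = 51840)
1/(f + 75161) = 1/(51840 + 75161) = 1/127001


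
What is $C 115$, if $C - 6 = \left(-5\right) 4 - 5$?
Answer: $-2185$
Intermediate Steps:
$C = -19$ ($C = 6 - 25 = -19$)
$C 115 = \left(-19\right) 115 = -2185$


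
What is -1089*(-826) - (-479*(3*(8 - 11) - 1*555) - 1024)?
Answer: 630382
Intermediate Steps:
-1089*(-826) - (-479*(3*(8 - 11) - 1*555) - 1024) = 899514 - (-479*(3*(-3) - 555) - 1024) = 899514 - (-479*(-9 - 555) - 1024) = 899514 - (-479*(-564) - 1024) = 899514 - (270156 - 1024) = 899514 - 1*269132 = 899514 - 269132 = 630382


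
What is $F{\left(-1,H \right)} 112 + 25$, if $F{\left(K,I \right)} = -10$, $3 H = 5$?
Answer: $-1095$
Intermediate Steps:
$H = \frac{5}{3}$ ($H = \frac{1}{3} \cdot 5 = \frac{5}{3} \approx 1.6667$)
$F{\left(-1,H \right)} 112 + 25 = \left(-10\right) 112 + 25 = -1120 + 25 = -1095$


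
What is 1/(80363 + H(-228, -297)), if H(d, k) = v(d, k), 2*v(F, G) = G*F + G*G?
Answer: 2/316651 ≈ 6.3161e-6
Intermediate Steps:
v(F, G) = G²/2 + F*G/2 (v(F, G) = (G*F + G*G)/2 = (F*G + G²)/2 = (G² + F*G)/2 = G²/2 + F*G/2)
H(d, k) = k*(d + k)/2
1/(80363 + H(-228, -297)) = 1/(80363 + (½)*(-297)*(-228 - 297)) = 1/(80363 + (½)*(-297)*(-525)) = 1/(80363 + 155925/2) = 1/(316651/2) = 2/316651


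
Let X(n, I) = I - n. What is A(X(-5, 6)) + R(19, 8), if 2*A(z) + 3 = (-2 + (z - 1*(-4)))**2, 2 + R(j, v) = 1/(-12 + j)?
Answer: 568/7 ≈ 81.143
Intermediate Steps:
R(j, v) = -2 + 1/(-12 + j)
A(z) = -3/2 + (2 + z)**2/2 (A(z) = -3/2 + (-2 + (z - 1*(-4)))**2/2 = -3/2 + (-2 + (z + 4))**2/2 = -3/2 + (-2 + (4 + z))**2/2 = -3/2 + (2 + z)**2/2)
A(X(-5, 6)) + R(19, 8) = (-3/2 + (2 + (6 - 1*(-5)))**2/2) + (25 - 2*19)/(-12 + 19) = (-3/2 + (2 + (6 + 5))**2/2) + (25 - 38)/7 = (-3/2 + (2 + 11)**2/2) + (1/7)*(-13) = (-3/2 + (1/2)*13**2) - 13/7 = (-3/2 + (1/2)*169) - 13/7 = (-3/2 + 169/2) - 13/7 = 83 - 13/7 = 568/7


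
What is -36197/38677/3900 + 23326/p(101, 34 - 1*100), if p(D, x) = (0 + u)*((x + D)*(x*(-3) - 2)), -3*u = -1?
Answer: 527762710099/51738222900 ≈ 10.201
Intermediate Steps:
u = ⅓ (u = -⅓*(-1) = ⅓ ≈ 0.33333)
p(D, x) = (-2 - 3*x)*(D + x)/3 (p(D, x) = (0 + ⅓)*((x + D)*(x*(-3) - 2)) = ((D + x)*(-3*x - 2))/3 = ((D + x)*(-2 - 3*x))/3 = ((-2 - 3*x)*(D + x))/3 = (-2 - 3*x)*(D + x)/3)
-36197/38677/3900 + 23326/p(101, 34 - 1*100) = -36197/38677/3900 + 23326/(-(34 - 1*100)² - ⅔*101 - 2*(34 - 1*100)/3 - 1*101*(34 - 1*100)) = -36197*1/38677*(1/3900) + 23326/(-(34 - 100)² - 202/3 - 2*(34 - 100)/3 - 1*101*(34 - 100)) = -36197/38677*1/3900 + 23326/(-1*(-66)² - 202/3 - ⅔*(-66) - 1*101*(-66)) = -36197/150840300 + 23326/(-1*4356 - 202/3 + 44 + 6666) = -36197/150840300 + 23326/(-4356 - 202/3 + 44 + 6666) = -36197/150840300 + 23326/(6860/3) = -36197/150840300 + 23326*(3/6860) = -36197/150840300 + 34989/3430 = 527762710099/51738222900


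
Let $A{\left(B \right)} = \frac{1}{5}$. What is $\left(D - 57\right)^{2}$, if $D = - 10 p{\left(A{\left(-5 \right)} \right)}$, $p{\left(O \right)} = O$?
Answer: $3481$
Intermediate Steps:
$A{\left(B \right)} = \frac{1}{5}$
$D = -2$ ($D = \left(-10\right) \frac{1}{5} = -2$)
$\left(D - 57\right)^{2} = \left(-2 - 57\right)^{2} = \left(-59\right)^{2} = 3481$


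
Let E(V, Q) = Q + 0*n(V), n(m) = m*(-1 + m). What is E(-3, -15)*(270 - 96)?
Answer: -2610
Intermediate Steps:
E(V, Q) = Q (E(V, Q) = Q + 0*(V*(-1 + V)) = Q + 0 = Q)
E(-3, -15)*(270 - 96) = -15*(270 - 96) = -15*174 = -2610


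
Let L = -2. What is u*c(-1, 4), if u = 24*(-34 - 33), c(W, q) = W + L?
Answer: 4824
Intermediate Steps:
c(W, q) = -2 + W (c(W, q) = W - 2 = -2 + W)
u = -1608 (u = 24*(-67) = -1608)
u*c(-1, 4) = -1608*(-2 - 1) = -1608*(-3) = 4824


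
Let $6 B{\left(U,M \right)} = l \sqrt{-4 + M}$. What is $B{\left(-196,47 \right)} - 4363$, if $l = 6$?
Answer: $-4363 + \sqrt{43} \approx -4356.4$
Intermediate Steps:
$B{\left(U,M \right)} = \sqrt{-4 + M}$ ($B{\left(U,M \right)} = \frac{6 \sqrt{-4 + M}}{6} = \sqrt{-4 + M}$)
$B{\left(-196,47 \right)} - 4363 = \sqrt{-4 + 47} - 4363 = \sqrt{43} - 4363 = -4363 + \sqrt{43}$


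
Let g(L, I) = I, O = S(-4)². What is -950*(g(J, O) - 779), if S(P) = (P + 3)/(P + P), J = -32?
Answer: 23681125/32 ≈ 7.4004e+5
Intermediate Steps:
S(P) = (3 + P)/(2*P) (S(P) = (3 + P)/((2*P)) = (3 + P)*(1/(2*P)) = (3 + P)/(2*P))
O = 1/64 (O = ((½)*(3 - 4)/(-4))² = ((½)*(-¼)*(-1))² = (⅛)² = 1/64 ≈ 0.015625)
-950*(g(J, O) - 779) = -950*(1/64 - 779) = -950*(-49855/64) = 23681125/32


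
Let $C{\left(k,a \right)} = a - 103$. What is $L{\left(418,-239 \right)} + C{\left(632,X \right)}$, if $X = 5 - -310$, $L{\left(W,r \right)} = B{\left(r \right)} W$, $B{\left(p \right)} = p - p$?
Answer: $212$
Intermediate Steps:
$B{\left(p \right)} = 0$
$L{\left(W,r \right)} = 0$ ($L{\left(W,r \right)} = 0 W = 0$)
$X = 315$ ($X = 5 + 310 = 315$)
$C{\left(k,a \right)} = -103 + a$ ($C{\left(k,a \right)} = a - 103 = -103 + a$)
$L{\left(418,-239 \right)} + C{\left(632,X \right)} = 0 + \left(-103 + 315\right) = 0 + 212 = 212$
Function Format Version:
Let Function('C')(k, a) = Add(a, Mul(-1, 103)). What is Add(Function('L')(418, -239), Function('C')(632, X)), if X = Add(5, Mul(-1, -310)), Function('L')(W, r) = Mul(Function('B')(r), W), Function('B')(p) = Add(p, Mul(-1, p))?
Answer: 212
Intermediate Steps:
Function('B')(p) = 0
Function('L')(W, r) = 0 (Function('L')(W, r) = Mul(0, W) = 0)
X = 315 (X = Add(5, 310) = 315)
Function('C')(k, a) = Add(-103, a) (Function('C')(k, a) = Add(a, -103) = Add(-103, a))
Add(Function('L')(418, -239), Function('C')(632, X)) = Add(0, Add(-103, 315)) = Add(0, 212) = 212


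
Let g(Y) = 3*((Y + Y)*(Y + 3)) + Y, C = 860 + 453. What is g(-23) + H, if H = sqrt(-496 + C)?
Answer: 2737 + sqrt(817) ≈ 2765.6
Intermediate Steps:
C = 1313
H = sqrt(817) (H = sqrt(-496 + 1313) = sqrt(817) ≈ 28.583)
g(Y) = Y + 6*Y*(3 + Y) (g(Y) = 3*((2*Y)*(3 + Y)) + Y = 3*(2*Y*(3 + Y)) + Y = 6*Y*(3 + Y) + Y = Y + 6*Y*(3 + Y))
g(-23) + H = -23*(19 + 6*(-23)) + sqrt(817) = -23*(19 - 138) + sqrt(817) = -23*(-119) + sqrt(817) = 2737 + sqrt(817)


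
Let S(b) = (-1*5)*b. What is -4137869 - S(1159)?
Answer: -4132074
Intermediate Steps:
S(b) = -5*b
-4137869 - S(1159) = -4137869 - (-5)*1159 = -4137869 - 1*(-5795) = -4137869 + 5795 = -4132074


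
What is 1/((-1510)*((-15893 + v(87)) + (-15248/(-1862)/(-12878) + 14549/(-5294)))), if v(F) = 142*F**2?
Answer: -15867994723/25372009553671569055 ≈ -6.2541e-10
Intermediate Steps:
1/((-1510)*((-15893 + v(87)) + (-15248/(-1862)/(-12878) + 14549/(-5294)))) = 1/((-1510)*((-15893 + 142*87**2) + (-15248/(-1862)/(-12878) + 14549/(-5294)))) = -1/(1510*((-15893 + 142*7569) + (-15248*(-1/1862)*(-1/12878) + 14549*(-1/5294)))) = -1/(1510*((-15893 + 1074798) + ((7624/931)*(-1/12878) - 14549/5294))) = -1/(1510*(1058905 + (-3812/5994709 - 14549/5294))) = -1/(1510*(1058905 - 87237201969/31735989446)) = -1/(1510*33605310667114661/31735989446) = -1/1510*31735989446/33605310667114661 = -15867994723/25372009553671569055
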